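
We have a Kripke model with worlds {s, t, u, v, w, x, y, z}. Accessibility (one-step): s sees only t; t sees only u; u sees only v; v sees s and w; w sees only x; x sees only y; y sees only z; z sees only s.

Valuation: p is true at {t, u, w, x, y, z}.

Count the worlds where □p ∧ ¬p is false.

7

s: □p is T, ¬p is T. ✓
t: □p is T, ¬p is F. ✗
u: □p is F, ¬p is F. ✗
v: □p is F, ¬p is T. ✗
w: □p is T, ¬p is F. ✗
x: □p is T, ¬p is F. ✗
y: □p is T, ¬p is F. ✗
z: □p is F, ¬p is F. ✗
Satisfying worlds: {s}.
So □p ∧ ¬p fails at the other 7 worlds.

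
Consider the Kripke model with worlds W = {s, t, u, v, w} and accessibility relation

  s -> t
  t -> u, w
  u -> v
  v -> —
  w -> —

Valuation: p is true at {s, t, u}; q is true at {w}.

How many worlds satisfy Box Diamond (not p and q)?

s: successors {t}; Diamond (not p and q) there: t:T. ✓
t: successors {u, w}; Diamond (not p and q) there: u:F, w:F. ✗
u: successors {v}; Diamond (not p and q) there: v:F. ✗
v: no successors, so Box Diamond (not p and q) holds vacuously. ✓
w: no successors, so Box Diamond (not p and q) holds vacuously. ✓
Satisfying worlds: {s, v, w}.

3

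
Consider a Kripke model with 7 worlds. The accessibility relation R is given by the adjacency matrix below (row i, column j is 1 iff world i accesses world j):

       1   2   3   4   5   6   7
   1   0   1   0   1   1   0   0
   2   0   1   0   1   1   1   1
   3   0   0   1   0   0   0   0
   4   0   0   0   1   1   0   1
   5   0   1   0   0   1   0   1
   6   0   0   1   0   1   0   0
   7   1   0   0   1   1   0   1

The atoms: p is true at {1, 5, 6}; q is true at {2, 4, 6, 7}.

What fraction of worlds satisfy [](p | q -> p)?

2/7

1: successors {2, 4, 5}; p | q -> p there: 2:F, 4:F, 5:T. ✗
2: successors {2, 4, 5, 6, 7}; p | q -> p there: 2:F, 4:F, 5:T, 6:T, 7:F. ✗
3: successors {3}; p | q -> p there: 3:T. ✓
4: successors {4, 5, 7}; p | q -> p there: 4:F, 5:T, 7:F. ✗
5: successors {2, 5, 7}; p | q -> p there: 2:F, 5:T, 7:F. ✗
6: successors {3, 5}; p | q -> p there: 3:T, 5:T. ✓
7: successors {1, 4, 5, 7}; p | q -> p there: 1:T, 4:F, 5:T, 7:F. ✗
That's 2 of 7 worlds, so 2/7.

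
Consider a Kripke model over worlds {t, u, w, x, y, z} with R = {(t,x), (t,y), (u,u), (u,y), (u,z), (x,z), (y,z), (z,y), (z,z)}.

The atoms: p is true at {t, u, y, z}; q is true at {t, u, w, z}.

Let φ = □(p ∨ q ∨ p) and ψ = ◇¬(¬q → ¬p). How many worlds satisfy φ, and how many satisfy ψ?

For □(p ∨ q ∨ p):
t: successors {x, y}; p ∨ q ∨ p there: x:F, y:T. ✗
u: successors {u, y, z}; p ∨ q ∨ p there: u:T, y:T, z:T. ✓
w: no successors, so □(p ∨ q ∨ p) holds vacuously. ✓
x: successors {z}; p ∨ q ∨ p there: z:T. ✓
y: successors {z}; p ∨ q ∨ p there: z:T. ✓
z: successors {y, z}; p ∨ q ∨ p there: y:T, z:T. ✓
— 5 worlds.
For ◇¬(¬q → ¬p):
t: successors {x, y}; ¬(¬q → ¬p) there: x:F, y:T. ✓
u: successors {u, y, z}; ¬(¬q → ¬p) there: u:F, y:T, z:F. ✓
w: no successors, so ◇¬(¬q → ¬p) fails. ✗
x: successors {z}; ¬(¬q → ¬p) there: z:F. ✗
y: successors {z}; ¬(¬q → ¬p) there: z:F. ✗
z: successors {y, z}; ¬(¬q → ¬p) there: y:T, z:F. ✓
— 3 worlds.

5 and 3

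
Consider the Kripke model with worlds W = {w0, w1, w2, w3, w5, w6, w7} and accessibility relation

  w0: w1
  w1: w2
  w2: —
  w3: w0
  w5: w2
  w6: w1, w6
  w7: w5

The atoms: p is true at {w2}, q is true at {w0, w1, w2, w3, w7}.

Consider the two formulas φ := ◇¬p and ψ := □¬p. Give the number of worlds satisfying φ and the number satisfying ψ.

4 and 5

For ◇¬p:
w0: successors {w1}; ¬p there: w1:T. ✓
w1: successors {w2}; ¬p there: w2:F. ✗
w2: no successors, so ◇¬p fails. ✗
w3: successors {w0}; ¬p there: w0:T. ✓
w5: successors {w2}; ¬p there: w2:F. ✗
w6: successors {w1, w6}; ¬p there: w1:T, w6:T. ✓
w7: successors {w5}; ¬p there: w5:T. ✓
— 4 worlds.
For □¬p:
w0: successors {w1}; ¬p there: w1:T. ✓
w1: successors {w2}; ¬p there: w2:F. ✗
w2: no successors, so □¬p holds vacuously. ✓
w3: successors {w0}; ¬p there: w0:T. ✓
w5: successors {w2}; ¬p there: w2:F. ✗
w6: successors {w1, w6}; ¬p there: w1:T, w6:T. ✓
w7: successors {w5}; ¬p there: w5:T. ✓
— 5 worlds.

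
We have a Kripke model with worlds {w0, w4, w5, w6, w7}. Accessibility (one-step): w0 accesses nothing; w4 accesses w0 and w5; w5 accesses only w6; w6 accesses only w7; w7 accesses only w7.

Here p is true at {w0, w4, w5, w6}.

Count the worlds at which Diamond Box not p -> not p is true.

2

w0: Diamond Box not p is F, not p is F. ✓
w4: Diamond Box not p is T, not p is F. ✗
w5: Diamond Box not p is T, not p is F. ✗
w6: Diamond Box not p is T, not p is F. ✗
w7: Diamond Box not p is T, not p is T. ✓
Satisfying worlds: {w0, w7}.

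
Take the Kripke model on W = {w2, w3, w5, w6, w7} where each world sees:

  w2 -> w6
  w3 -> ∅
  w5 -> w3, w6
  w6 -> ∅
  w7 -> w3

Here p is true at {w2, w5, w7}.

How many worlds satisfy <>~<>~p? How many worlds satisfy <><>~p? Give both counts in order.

3 and 0

For <>~<>~p:
w2: successors {w6}; ~<>~p there: w6:T. ✓
w3: no successors, so <>~<>~p fails. ✗
w5: successors {w3, w6}; ~<>~p there: w3:T, w6:T. ✓
w6: no successors, so <>~<>~p fails. ✗
w7: successors {w3}; ~<>~p there: w3:T. ✓
— 3 worlds.
For <><>~p:
w2: successors {w6}; <>~p there: w6:F. ✗
w3: no successors, so <><>~p fails. ✗
w5: successors {w3, w6}; <>~p there: w3:F, w6:F. ✗
w6: no successors, so <><>~p fails. ✗
w7: successors {w3}; <>~p there: w3:F. ✗
— 0 worlds.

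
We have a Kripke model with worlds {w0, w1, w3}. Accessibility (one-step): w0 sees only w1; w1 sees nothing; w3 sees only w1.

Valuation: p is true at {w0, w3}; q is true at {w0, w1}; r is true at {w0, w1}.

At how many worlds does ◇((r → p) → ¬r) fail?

1

w0: successors {w1}; (r → p) → ¬r there: w1:T. ✓
w1: no successors, so ◇((r → p) → ¬r) fails. ✗
w3: successors {w1}; (r → p) → ¬r there: w1:T. ✓
Satisfying worlds: {w0, w3}.
So ◇((r → p) → ¬r) fails at the other 1 world.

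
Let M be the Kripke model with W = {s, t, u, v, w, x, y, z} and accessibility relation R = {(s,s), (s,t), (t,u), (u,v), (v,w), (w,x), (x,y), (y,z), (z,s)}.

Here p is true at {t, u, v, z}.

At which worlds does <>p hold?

s: successors {s, t}; p there: s:F, t:T. ✓
t: successors {u}; p there: u:T. ✓
u: successors {v}; p there: v:T. ✓
v: successors {w}; p there: w:F. ✗
w: successors {x}; p there: x:F. ✗
x: successors {y}; p there: y:F. ✗
y: successors {z}; p there: z:T. ✓
z: successors {s}; p there: s:F. ✗

{s, t, u, y}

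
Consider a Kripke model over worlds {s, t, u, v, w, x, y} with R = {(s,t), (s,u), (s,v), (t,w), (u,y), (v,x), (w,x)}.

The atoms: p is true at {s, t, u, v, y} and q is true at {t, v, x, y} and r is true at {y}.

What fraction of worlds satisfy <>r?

1/7

s: successors {t, u, v}; r there: t:F, u:F, v:F. ✗
t: successors {w}; r there: w:F. ✗
u: successors {y}; r there: y:T. ✓
v: successors {x}; r there: x:F. ✗
w: successors {x}; r there: x:F. ✗
x: no successors, so <>r fails. ✗
y: no successors, so <>r fails. ✗
That's 1 of 7 worlds, so 1/7.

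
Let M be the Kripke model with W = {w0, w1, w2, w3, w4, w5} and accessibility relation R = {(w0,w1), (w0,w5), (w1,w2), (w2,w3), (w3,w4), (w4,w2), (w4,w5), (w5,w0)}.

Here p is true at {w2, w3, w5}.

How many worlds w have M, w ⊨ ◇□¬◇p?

2

w0: successors {w1, w5}; □¬◇p there: w1:F, w5:F. ✗
w1: successors {w2}; □¬◇p there: w2:T. ✓
w2: successors {w3}; □¬◇p there: w3:F. ✗
w3: successors {w4}; □¬◇p there: w4:F. ✗
w4: successors {w2, w5}; □¬◇p there: w2:T, w5:F. ✓
w5: successors {w0}; □¬◇p there: w0:F. ✗
Satisfying worlds: {w1, w4}.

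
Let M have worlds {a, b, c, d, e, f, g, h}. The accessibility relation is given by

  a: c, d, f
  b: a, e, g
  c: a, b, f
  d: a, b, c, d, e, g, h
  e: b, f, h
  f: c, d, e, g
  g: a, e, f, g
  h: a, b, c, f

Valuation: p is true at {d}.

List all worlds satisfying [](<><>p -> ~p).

a: successors {c, d, f}; <><>p -> ~p there: c:T, d:F, f:T. ✗
b: successors {a, e, g}; <><>p -> ~p there: a:T, e:T, g:T. ✓
c: successors {a, b, f}; <><>p -> ~p there: a:T, b:T, f:T. ✓
d: successors {a, b, c, d, e, g, h}; <><>p -> ~p there: a:T, b:T, c:T, d:F, e:T, g:T, h:T. ✗
e: successors {b, f, h}; <><>p -> ~p there: b:T, f:T, h:T. ✓
f: successors {c, d, e, g}; <><>p -> ~p there: c:T, d:F, e:T, g:T. ✗
g: successors {a, e, f, g}; <><>p -> ~p there: a:T, e:T, f:T, g:T. ✓
h: successors {a, b, c, f}; <><>p -> ~p there: a:T, b:T, c:T, f:T. ✓

{b, c, e, g, h}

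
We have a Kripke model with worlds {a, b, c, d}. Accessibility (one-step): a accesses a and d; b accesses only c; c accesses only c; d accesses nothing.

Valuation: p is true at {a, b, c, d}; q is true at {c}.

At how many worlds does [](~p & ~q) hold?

1

a: successors {a, d}; ~p & ~q there: a:F, d:F. ✗
b: successors {c}; ~p & ~q there: c:F. ✗
c: successors {c}; ~p & ~q there: c:F. ✗
d: no successors, so [](~p & ~q) holds vacuously. ✓
Satisfying worlds: {d}.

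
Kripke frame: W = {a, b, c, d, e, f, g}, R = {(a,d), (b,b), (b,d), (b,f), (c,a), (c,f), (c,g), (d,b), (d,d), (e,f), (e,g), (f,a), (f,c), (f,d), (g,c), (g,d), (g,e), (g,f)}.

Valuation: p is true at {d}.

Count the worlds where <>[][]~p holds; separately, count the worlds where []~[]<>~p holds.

0 and 0

For <>[][]~p:
a: successors {d}; [][]~p there: d:F. ✗
b: successors {b, d, f}; [][]~p there: b:F, d:F, f:F. ✗
c: successors {a, f, g}; [][]~p there: a:F, f:F, g:F. ✗
d: successors {b, d}; [][]~p there: b:F, d:F. ✗
e: successors {f, g}; [][]~p there: f:F, g:F. ✗
f: successors {a, c, d}; [][]~p there: a:F, c:F, d:F. ✗
g: successors {c, d, e, f}; [][]~p there: c:F, d:F, e:F, f:F. ✗
— 0 worlds.
For []~[]<>~p:
a: successors {d}; ~[]<>~p there: d:F. ✗
b: successors {b, d, f}; ~[]<>~p there: b:F, d:F, f:T. ✗
c: successors {a, f, g}; ~[]<>~p there: a:F, f:T, g:F. ✗
d: successors {b, d}; ~[]<>~p there: b:F, d:F. ✗
e: successors {f, g}; ~[]<>~p there: f:T, g:F. ✗
f: successors {a, c, d}; ~[]<>~p there: a:F, c:T, d:F. ✗
g: successors {c, d, e, f}; ~[]<>~p there: c:T, d:F, e:F, f:T. ✗
— 0 worlds.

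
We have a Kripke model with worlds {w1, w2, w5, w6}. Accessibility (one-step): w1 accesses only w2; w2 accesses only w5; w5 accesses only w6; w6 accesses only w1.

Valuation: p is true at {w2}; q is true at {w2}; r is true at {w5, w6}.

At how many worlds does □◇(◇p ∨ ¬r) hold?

w1: successors {w2}; ◇(◇p ∨ ¬r) there: w2:F. ✗
w2: successors {w5}; ◇(◇p ∨ ¬r) there: w5:F. ✗
w5: successors {w6}; ◇(◇p ∨ ¬r) there: w6:T. ✓
w6: successors {w1}; ◇(◇p ∨ ¬r) there: w1:T. ✓
Satisfying worlds: {w5, w6}.

2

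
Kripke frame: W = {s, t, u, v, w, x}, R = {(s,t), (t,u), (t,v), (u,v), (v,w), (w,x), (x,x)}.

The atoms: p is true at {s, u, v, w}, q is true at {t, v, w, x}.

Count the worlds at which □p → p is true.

5

s: □p is F, p is T. ✓
t: □p is T, p is F. ✗
u: □p is T, p is T. ✓
v: □p is T, p is T. ✓
w: □p is F, p is T. ✓
x: □p is F, p is F. ✓
Satisfying worlds: {s, u, v, w, x}.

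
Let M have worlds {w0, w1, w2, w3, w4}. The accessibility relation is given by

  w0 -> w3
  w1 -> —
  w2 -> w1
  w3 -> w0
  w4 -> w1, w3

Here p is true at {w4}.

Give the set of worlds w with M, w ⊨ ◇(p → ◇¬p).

w0: successors {w3}; p → ◇¬p there: w3:T. ✓
w1: no successors, so ◇(p → ◇¬p) fails. ✗
w2: successors {w1}; p → ◇¬p there: w1:T. ✓
w3: successors {w0}; p → ◇¬p there: w0:T. ✓
w4: successors {w1, w3}; p → ◇¬p there: w1:T, w3:T. ✓

{w0, w2, w3, w4}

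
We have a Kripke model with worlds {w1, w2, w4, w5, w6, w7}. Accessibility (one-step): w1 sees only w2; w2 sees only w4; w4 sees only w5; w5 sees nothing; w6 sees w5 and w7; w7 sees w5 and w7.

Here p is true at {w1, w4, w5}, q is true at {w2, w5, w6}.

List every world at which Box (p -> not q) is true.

{w1, w2, w5}

w1: successors {w2}; p -> not q there: w2:T. ✓
w2: successors {w4}; p -> not q there: w4:T. ✓
w4: successors {w5}; p -> not q there: w5:F. ✗
w5: no successors, so Box (p -> not q) holds vacuously. ✓
w6: successors {w5, w7}; p -> not q there: w5:F, w7:T. ✗
w7: successors {w5, w7}; p -> not q there: w5:F, w7:T. ✗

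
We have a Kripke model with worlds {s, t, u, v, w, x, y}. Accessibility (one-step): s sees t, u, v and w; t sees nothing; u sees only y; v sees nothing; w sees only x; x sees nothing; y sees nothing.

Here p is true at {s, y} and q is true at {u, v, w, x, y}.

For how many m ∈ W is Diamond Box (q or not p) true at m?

s: successors {t, u, v, w}; Box (q or not p) there: t:T, u:T, v:T, w:T. ✓
t: no successors, so Diamond Box (q or not p) fails. ✗
u: successors {y}; Box (q or not p) there: y:T. ✓
v: no successors, so Diamond Box (q or not p) fails. ✗
w: successors {x}; Box (q or not p) there: x:T. ✓
x: no successors, so Diamond Box (q or not p) fails. ✗
y: no successors, so Diamond Box (q or not p) fails. ✗
Satisfying worlds: {s, u, w}.

3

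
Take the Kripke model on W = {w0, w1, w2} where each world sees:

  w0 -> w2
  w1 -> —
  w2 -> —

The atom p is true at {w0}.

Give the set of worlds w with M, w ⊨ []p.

w0: successors {w2}; p there: w2:F. ✗
w1: no successors, so []p holds vacuously. ✓
w2: no successors, so []p holds vacuously. ✓

{w1, w2}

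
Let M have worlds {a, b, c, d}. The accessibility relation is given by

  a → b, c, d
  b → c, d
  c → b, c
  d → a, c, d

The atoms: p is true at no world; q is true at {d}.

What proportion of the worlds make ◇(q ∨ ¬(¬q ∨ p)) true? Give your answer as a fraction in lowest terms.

a: successors {b, c, d}; q ∨ ¬(¬q ∨ p) there: b:F, c:F, d:T. ✓
b: successors {c, d}; q ∨ ¬(¬q ∨ p) there: c:F, d:T. ✓
c: successors {b, c}; q ∨ ¬(¬q ∨ p) there: b:F, c:F. ✗
d: successors {a, c, d}; q ∨ ¬(¬q ∨ p) there: a:F, c:F, d:T. ✓
That's 3 of 4 worlds, so 3/4.

3/4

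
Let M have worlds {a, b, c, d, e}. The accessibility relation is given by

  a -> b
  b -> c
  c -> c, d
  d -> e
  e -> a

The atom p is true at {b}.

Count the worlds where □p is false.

a: successors {b}; p there: b:T. ✓
b: successors {c}; p there: c:F. ✗
c: successors {c, d}; p there: c:F, d:F. ✗
d: successors {e}; p there: e:F. ✗
e: successors {a}; p there: a:F. ✗
Satisfying worlds: {a}.
So □p fails at the other 4 worlds.

4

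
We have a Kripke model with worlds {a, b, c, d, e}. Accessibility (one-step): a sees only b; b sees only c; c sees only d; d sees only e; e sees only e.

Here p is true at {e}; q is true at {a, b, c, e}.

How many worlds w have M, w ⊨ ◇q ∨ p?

a: ◇q is T, p is F. ✓
b: ◇q is T, p is F. ✓
c: ◇q is F, p is F. ✗
d: ◇q is T, p is F. ✓
e: ◇q is T, p is T. ✓
Satisfying worlds: {a, b, d, e}.

4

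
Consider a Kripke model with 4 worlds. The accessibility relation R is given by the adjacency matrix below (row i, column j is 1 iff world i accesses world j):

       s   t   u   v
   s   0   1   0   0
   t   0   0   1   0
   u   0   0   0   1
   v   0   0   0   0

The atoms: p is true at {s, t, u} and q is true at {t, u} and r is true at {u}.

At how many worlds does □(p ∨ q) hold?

3

s: successors {t}; p ∨ q there: t:T. ✓
t: successors {u}; p ∨ q there: u:T. ✓
u: successors {v}; p ∨ q there: v:F. ✗
v: no successors, so □(p ∨ q) holds vacuously. ✓
Satisfying worlds: {s, t, v}.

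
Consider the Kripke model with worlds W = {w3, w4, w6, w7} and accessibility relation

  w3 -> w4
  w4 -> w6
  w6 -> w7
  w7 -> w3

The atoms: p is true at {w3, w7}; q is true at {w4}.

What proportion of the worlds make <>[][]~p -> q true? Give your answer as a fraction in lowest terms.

1/2

w3: <>[][]~p is F, q is F. ✓
w4: <>[][]~p is F, q is T. ✓
w6: <>[][]~p is T, q is F. ✗
w7: <>[][]~p is T, q is F. ✗
That's 2 of 4 worlds, so 2/4 = 1/2.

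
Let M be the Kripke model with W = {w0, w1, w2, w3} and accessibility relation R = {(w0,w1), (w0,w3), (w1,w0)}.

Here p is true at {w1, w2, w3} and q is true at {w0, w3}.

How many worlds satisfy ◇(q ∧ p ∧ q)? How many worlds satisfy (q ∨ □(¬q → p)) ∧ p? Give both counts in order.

1 and 3

For ◇(q ∧ p ∧ q):
w0: successors {w1, w3}; q ∧ p ∧ q there: w1:F, w3:T. ✓
w1: successors {w0}; q ∧ p ∧ q there: w0:F. ✗
w2: no successors, so ◇(q ∧ p ∧ q) fails. ✗
w3: no successors, so ◇(q ∧ p ∧ q) fails. ✗
— 1 world.
For (q ∨ □(¬q → p)) ∧ p:
w0: q ∨ □(¬q → p) is T, p is F. ✗
w1: q ∨ □(¬q → p) is T, p is T. ✓
w2: q ∨ □(¬q → p) is T, p is T. ✓
w3: q ∨ □(¬q → p) is T, p is T. ✓
— 3 worlds.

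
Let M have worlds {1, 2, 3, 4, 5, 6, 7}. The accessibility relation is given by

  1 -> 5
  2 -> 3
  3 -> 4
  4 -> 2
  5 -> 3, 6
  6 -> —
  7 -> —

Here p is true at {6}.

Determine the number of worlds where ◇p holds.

1: successors {5}; p there: 5:F. ✗
2: successors {3}; p there: 3:F. ✗
3: successors {4}; p there: 4:F. ✗
4: successors {2}; p there: 2:F. ✗
5: successors {3, 6}; p there: 3:F, 6:T. ✓
6: no successors, so ◇p fails. ✗
7: no successors, so ◇p fails. ✗
Satisfying worlds: {5}.

1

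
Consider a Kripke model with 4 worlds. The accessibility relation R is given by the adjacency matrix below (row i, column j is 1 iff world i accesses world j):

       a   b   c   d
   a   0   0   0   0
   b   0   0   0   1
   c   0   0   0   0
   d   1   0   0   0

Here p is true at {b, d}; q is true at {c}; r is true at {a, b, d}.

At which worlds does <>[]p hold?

a: no successors, so <>[]p fails. ✗
b: successors {d}; []p there: d:F. ✗
c: no successors, so <>[]p fails. ✗
d: successors {a}; []p there: a:T. ✓

{d}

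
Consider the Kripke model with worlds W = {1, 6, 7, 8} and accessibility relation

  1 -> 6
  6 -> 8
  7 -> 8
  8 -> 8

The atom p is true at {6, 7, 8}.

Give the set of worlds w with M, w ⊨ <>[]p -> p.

1: <>[]p is T, p is F. ✗
6: <>[]p is T, p is T. ✓
7: <>[]p is T, p is T. ✓
8: <>[]p is T, p is T. ✓

{6, 7, 8}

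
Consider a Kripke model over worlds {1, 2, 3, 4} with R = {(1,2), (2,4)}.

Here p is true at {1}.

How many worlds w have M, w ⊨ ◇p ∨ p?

1

1: ◇p is F, p is T. ✓
2: ◇p is F, p is F. ✗
3: ◇p is F, p is F. ✗
4: ◇p is F, p is F. ✗
Satisfying worlds: {1}.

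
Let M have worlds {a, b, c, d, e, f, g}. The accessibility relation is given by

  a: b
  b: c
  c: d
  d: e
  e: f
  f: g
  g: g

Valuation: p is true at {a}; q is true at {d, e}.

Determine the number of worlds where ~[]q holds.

a: []q is F. ✓
b: []q is F. ✓
c: []q is T. ✗
d: []q is T. ✗
e: []q is F. ✓
f: []q is F. ✓
g: []q is F. ✓
Satisfying worlds: {a, b, e, f, g}.

5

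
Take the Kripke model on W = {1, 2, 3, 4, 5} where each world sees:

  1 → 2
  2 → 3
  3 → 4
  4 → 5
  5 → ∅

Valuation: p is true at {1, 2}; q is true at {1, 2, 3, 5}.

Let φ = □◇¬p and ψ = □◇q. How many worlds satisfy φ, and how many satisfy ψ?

For □◇¬p:
1: successors {2}; ◇¬p there: 2:T. ✓
2: successors {3}; ◇¬p there: 3:T. ✓
3: successors {4}; ◇¬p there: 4:T. ✓
4: successors {5}; ◇¬p there: 5:F. ✗
5: no successors, so □◇¬p holds vacuously. ✓
— 4 worlds.
For □◇q:
1: successors {2}; ◇q there: 2:T. ✓
2: successors {3}; ◇q there: 3:F. ✗
3: successors {4}; ◇q there: 4:T. ✓
4: successors {5}; ◇q there: 5:F. ✗
5: no successors, so □◇q holds vacuously. ✓
— 3 worlds.

4 and 3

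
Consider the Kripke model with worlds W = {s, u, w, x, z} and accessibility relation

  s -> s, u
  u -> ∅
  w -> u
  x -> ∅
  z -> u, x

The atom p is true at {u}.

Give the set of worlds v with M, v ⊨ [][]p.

{u, w, x, z}

s: successors {s, u}; []p there: s:F, u:T. ✗
u: no successors, so [][]p holds vacuously. ✓
w: successors {u}; []p there: u:T. ✓
x: no successors, so [][]p holds vacuously. ✓
z: successors {u, x}; []p there: u:T, x:T. ✓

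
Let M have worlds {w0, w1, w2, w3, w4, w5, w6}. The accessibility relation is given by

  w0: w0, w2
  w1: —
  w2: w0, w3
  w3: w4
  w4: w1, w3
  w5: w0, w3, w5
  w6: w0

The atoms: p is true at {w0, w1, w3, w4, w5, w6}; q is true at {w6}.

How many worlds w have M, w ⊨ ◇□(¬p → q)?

w0: successors {w0, w2}; □(¬p → q) there: w0:F, w2:T. ✓
w1: no successors, so ◇□(¬p → q) fails. ✗
w2: successors {w0, w3}; □(¬p → q) there: w0:F, w3:T. ✓
w3: successors {w4}; □(¬p → q) there: w4:T. ✓
w4: successors {w1, w3}; □(¬p → q) there: w1:T, w3:T. ✓
w5: successors {w0, w3, w5}; □(¬p → q) there: w0:F, w3:T, w5:T. ✓
w6: successors {w0}; □(¬p → q) there: w0:F. ✗
Satisfying worlds: {w0, w2, w3, w4, w5}.

5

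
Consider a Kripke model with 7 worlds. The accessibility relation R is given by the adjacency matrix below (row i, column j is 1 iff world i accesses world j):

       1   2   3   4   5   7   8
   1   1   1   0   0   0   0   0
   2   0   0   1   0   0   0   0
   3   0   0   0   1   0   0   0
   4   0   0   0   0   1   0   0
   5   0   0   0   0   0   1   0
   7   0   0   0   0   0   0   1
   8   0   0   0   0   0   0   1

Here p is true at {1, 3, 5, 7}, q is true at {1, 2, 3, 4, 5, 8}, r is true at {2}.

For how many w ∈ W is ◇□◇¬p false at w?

2

1: successors {1, 2}; □◇¬p there: 1:F, 2:T. ✓
2: successors {3}; □◇¬p there: 3:F. ✗
3: successors {4}; □◇¬p there: 4:F. ✗
4: successors {5}; □◇¬p there: 5:T. ✓
5: successors {7}; □◇¬p there: 7:T. ✓
7: successors {8}; □◇¬p there: 8:T. ✓
8: successors {8}; □◇¬p there: 8:T. ✓
Satisfying worlds: {1, 4, 5, 7, 8}.
So ◇□◇¬p fails at the other 2 worlds.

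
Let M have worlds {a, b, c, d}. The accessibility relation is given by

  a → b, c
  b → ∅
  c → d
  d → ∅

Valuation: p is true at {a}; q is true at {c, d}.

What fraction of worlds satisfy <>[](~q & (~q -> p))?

a: successors {b, c}; [](~q & (~q -> p)) there: b:T, c:F. ✓
b: no successors, so <>[](~q & (~q -> p)) fails. ✗
c: successors {d}; [](~q & (~q -> p)) there: d:T. ✓
d: no successors, so <>[](~q & (~q -> p)) fails. ✗
That's 2 of 4 worlds, so 2/4 = 1/2.

1/2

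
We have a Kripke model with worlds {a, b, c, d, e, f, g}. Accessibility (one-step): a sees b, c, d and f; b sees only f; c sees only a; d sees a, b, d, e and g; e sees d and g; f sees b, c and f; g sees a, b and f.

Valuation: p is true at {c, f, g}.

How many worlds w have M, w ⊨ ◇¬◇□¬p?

a: successors {b, c, d, f}; ¬◇□¬p there: b:T, c:T, d:T, f:F. ✓
b: successors {f}; ¬◇□¬p there: f:F. ✗
c: successors {a}; ¬◇□¬p there: a:F. ✗
d: successors {a, b, d, e, g}; ¬◇□¬p there: a:F, b:T, d:T, e:T, g:T. ✓
e: successors {d, g}; ¬◇□¬p there: d:T, g:T. ✓
f: successors {b, c, f}; ¬◇□¬p there: b:T, c:T, f:F. ✓
g: successors {a, b, f}; ¬◇□¬p there: a:F, b:T, f:F. ✓
Satisfying worlds: {a, d, e, f, g}.

5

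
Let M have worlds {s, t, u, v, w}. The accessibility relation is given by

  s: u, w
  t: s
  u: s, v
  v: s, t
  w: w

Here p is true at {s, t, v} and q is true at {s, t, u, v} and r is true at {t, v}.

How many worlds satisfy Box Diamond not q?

2

s: successors {u, w}; Diamond not q there: u:F, w:T. ✗
t: successors {s}; Diamond not q there: s:T. ✓
u: successors {s, v}; Diamond not q there: s:T, v:F. ✗
v: successors {s, t}; Diamond not q there: s:T, t:F. ✗
w: successors {w}; Diamond not q there: w:T. ✓
Satisfying worlds: {t, w}.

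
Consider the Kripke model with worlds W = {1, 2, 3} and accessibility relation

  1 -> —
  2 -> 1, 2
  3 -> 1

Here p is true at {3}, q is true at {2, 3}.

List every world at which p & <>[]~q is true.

{3}

1: p is F, <>[]~q is F. ✗
2: p is F, <>[]~q is T. ✗
3: p is T, <>[]~q is T. ✓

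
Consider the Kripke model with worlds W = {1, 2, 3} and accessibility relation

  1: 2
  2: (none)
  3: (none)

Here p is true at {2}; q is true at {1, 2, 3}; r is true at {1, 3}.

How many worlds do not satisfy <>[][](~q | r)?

2

1: successors {2}; [][](~q | r) there: 2:T. ✓
2: no successors, so <>[][](~q | r) fails. ✗
3: no successors, so <>[][](~q | r) fails. ✗
Satisfying worlds: {1}.
So <>[][](~q | r) fails at the other 2 worlds.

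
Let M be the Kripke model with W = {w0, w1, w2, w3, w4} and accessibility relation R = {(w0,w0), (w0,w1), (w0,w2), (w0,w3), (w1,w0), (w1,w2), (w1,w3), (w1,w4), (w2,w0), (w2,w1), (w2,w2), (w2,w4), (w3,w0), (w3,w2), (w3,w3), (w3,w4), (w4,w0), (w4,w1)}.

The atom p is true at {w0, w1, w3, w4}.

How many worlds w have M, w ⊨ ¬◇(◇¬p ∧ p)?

w0: ◇(◇¬p ∧ p) is T. ✗
w1: ◇(◇¬p ∧ p) is T. ✗
w2: ◇(◇¬p ∧ p) is T. ✗
w3: ◇(◇¬p ∧ p) is T. ✗
w4: ◇(◇¬p ∧ p) is T. ✗
Satisfying worlds: ∅.

0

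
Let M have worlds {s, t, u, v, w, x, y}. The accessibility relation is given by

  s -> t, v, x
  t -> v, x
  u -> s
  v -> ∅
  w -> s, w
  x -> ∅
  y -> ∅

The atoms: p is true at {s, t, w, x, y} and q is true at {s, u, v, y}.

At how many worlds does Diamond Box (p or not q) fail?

s: successors {t, v, x}; Box (p or not q) there: t:F, v:T, x:T. ✓
t: successors {v, x}; Box (p or not q) there: v:T, x:T. ✓
u: successors {s}; Box (p or not q) there: s:F. ✗
v: no successors, so Diamond Box (p or not q) fails. ✗
w: successors {s, w}; Box (p or not q) there: s:F, w:T. ✓
x: no successors, so Diamond Box (p or not q) fails. ✗
y: no successors, so Diamond Box (p or not q) fails. ✗
Satisfying worlds: {s, t, w}.
So Diamond Box (p or not q) fails at the other 4 worlds.

4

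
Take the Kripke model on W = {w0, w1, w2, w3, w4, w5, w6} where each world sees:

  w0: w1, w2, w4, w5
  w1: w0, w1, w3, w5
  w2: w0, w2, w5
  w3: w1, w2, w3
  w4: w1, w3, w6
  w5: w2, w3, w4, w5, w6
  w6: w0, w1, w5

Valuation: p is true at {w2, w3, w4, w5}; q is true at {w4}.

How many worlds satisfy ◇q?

2

w0: successors {w1, w2, w4, w5}; q there: w1:F, w2:F, w4:T, w5:F. ✓
w1: successors {w0, w1, w3, w5}; q there: w0:F, w1:F, w3:F, w5:F. ✗
w2: successors {w0, w2, w5}; q there: w0:F, w2:F, w5:F. ✗
w3: successors {w1, w2, w3}; q there: w1:F, w2:F, w3:F. ✗
w4: successors {w1, w3, w6}; q there: w1:F, w3:F, w6:F. ✗
w5: successors {w2, w3, w4, w5, w6}; q there: w2:F, w3:F, w4:T, w5:F, w6:F. ✓
w6: successors {w0, w1, w5}; q there: w0:F, w1:F, w5:F. ✗
Satisfying worlds: {w0, w5}.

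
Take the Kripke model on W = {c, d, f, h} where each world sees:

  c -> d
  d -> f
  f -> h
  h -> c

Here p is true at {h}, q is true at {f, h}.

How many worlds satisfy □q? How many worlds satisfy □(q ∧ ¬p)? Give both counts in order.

2 and 1

For □q:
c: successors {d}; q there: d:F. ✗
d: successors {f}; q there: f:T. ✓
f: successors {h}; q there: h:T. ✓
h: successors {c}; q there: c:F. ✗
— 2 worlds.
For □(q ∧ ¬p):
c: successors {d}; q ∧ ¬p there: d:F. ✗
d: successors {f}; q ∧ ¬p there: f:T. ✓
f: successors {h}; q ∧ ¬p there: h:F. ✗
h: successors {c}; q ∧ ¬p there: c:F. ✗
— 1 world.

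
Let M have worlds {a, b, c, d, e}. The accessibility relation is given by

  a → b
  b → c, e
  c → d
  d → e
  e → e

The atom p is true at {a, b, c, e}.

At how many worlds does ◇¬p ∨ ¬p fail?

a: ◇¬p is F, ¬p is F. ✗
b: ◇¬p is F, ¬p is F. ✗
c: ◇¬p is T, ¬p is F. ✓
d: ◇¬p is F, ¬p is T. ✓
e: ◇¬p is F, ¬p is F. ✗
Satisfying worlds: {c, d}.
So ◇¬p ∨ ¬p fails at the other 3 worlds.

3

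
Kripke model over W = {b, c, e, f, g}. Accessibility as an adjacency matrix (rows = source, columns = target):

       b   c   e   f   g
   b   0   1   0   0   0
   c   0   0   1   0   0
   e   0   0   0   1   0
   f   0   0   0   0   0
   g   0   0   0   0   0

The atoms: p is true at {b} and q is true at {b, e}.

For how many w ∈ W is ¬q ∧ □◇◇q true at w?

2

b: ¬q is F, □◇◇q is F. ✗
c: ¬q is T, □◇◇q is F. ✗
e: ¬q is F, □◇◇q is F. ✗
f: ¬q is T, □◇◇q is T. ✓
g: ¬q is T, □◇◇q is T. ✓
Satisfying worlds: {f, g}.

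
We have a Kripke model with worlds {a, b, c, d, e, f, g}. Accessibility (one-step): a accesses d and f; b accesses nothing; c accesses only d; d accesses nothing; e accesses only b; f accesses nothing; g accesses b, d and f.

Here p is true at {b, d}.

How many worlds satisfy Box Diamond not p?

3

a: successors {d, f}; Diamond not p there: d:F, f:F. ✗
b: no successors, so Box Diamond not p holds vacuously. ✓
c: successors {d}; Diamond not p there: d:F. ✗
d: no successors, so Box Diamond not p holds vacuously. ✓
e: successors {b}; Diamond not p there: b:F. ✗
f: no successors, so Box Diamond not p holds vacuously. ✓
g: successors {b, d, f}; Diamond not p there: b:F, d:F, f:F. ✗
Satisfying worlds: {b, d, f}.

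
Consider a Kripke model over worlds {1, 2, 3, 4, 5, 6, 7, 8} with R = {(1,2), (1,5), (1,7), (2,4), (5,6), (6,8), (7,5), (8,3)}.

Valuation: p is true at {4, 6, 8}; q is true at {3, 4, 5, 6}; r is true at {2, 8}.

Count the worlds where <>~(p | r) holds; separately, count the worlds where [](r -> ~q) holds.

3 and 8

For <>~(p | r):
1: successors {2, 5, 7}; ~(p | r) there: 2:F, 5:T, 7:T. ✓
2: successors {4}; ~(p | r) there: 4:F. ✗
3: no successors, so <>~(p | r) fails. ✗
4: no successors, so <>~(p | r) fails. ✗
5: successors {6}; ~(p | r) there: 6:F. ✗
6: successors {8}; ~(p | r) there: 8:F. ✗
7: successors {5}; ~(p | r) there: 5:T. ✓
8: successors {3}; ~(p | r) there: 3:T. ✓
— 3 worlds.
For [](r -> ~q):
1: successors {2, 5, 7}; r -> ~q there: 2:T, 5:T, 7:T. ✓
2: successors {4}; r -> ~q there: 4:T. ✓
3: no successors, so [](r -> ~q) holds vacuously. ✓
4: no successors, so [](r -> ~q) holds vacuously. ✓
5: successors {6}; r -> ~q there: 6:T. ✓
6: successors {8}; r -> ~q there: 8:T. ✓
7: successors {5}; r -> ~q there: 5:T. ✓
8: successors {3}; r -> ~q there: 3:T. ✓
— 8 worlds.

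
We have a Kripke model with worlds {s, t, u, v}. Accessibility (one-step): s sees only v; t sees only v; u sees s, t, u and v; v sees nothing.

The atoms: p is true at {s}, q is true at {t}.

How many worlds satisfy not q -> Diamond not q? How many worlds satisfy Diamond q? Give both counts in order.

3 and 1

For not q -> Diamond not q:
s: not q is T, Diamond not q is T. ✓
t: not q is F, Diamond not q is T. ✓
u: not q is T, Diamond not q is T. ✓
v: not q is T, Diamond not q is F. ✗
— 3 worlds.
For Diamond q:
s: successors {v}; q there: v:F. ✗
t: successors {v}; q there: v:F. ✗
u: successors {s, t, u, v}; q there: s:F, t:T, u:F, v:F. ✓
v: no successors, so Diamond q fails. ✗
— 1 world.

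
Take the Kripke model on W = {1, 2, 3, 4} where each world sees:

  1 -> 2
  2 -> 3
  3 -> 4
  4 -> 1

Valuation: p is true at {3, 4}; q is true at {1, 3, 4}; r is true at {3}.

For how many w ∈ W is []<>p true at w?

1: successors {2}; <>p there: 2:T. ✓
2: successors {3}; <>p there: 3:T. ✓
3: successors {4}; <>p there: 4:F. ✗
4: successors {1}; <>p there: 1:F. ✗
Satisfying worlds: {1, 2}.

2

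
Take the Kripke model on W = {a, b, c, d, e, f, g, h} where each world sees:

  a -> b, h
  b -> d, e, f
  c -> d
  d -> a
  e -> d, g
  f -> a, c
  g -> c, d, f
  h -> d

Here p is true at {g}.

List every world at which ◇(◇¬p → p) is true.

{e}

a: successors {b, h}; ◇¬p → p there: b:F, h:F. ✗
b: successors {d, e, f}; ◇¬p → p there: d:F, e:F, f:F. ✗
c: successors {d}; ◇¬p → p there: d:F. ✗
d: successors {a}; ◇¬p → p there: a:F. ✗
e: successors {d, g}; ◇¬p → p there: d:F, g:T. ✓
f: successors {a, c}; ◇¬p → p there: a:F, c:F. ✗
g: successors {c, d, f}; ◇¬p → p there: c:F, d:F, f:F. ✗
h: successors {d}; ◇¬p → p there: d:F. ✗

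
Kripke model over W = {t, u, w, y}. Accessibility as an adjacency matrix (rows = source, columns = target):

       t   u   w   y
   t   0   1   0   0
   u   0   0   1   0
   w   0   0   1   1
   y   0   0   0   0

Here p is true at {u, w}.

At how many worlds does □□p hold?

t: successors {u}; □p there: u:T. ✓
u: successors {w}; □p there: w:F. ✗
w: successors {w, y}; □p there: w:F, y:T. ✗
y: no successors, so □□p holds vacuously. ✓
Satisfying worlds: {t, y}.

2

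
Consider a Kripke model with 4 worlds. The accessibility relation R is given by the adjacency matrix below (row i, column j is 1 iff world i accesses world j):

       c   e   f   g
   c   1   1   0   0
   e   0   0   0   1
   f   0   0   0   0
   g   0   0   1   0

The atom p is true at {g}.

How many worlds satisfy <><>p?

1

c: successors {c, e}; <>p there: c:F, e:T. ✓
e: successors {g}; <>p there: g:F. ✗
f: no successors, so <><>p fails. ✗
g: successors {f}; <>p there: f:F. ✗
Satisfying worlds: {c}.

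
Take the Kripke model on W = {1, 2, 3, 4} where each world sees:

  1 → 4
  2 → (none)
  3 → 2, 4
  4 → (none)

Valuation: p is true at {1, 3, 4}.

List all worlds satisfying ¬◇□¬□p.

1: ◇□¬□p is T. ✗
2: ◇□¬□p is F. ✓
3: ◇□¬□p is T. ✗
4: ◇□¬□p is F. ✓

{2, 4}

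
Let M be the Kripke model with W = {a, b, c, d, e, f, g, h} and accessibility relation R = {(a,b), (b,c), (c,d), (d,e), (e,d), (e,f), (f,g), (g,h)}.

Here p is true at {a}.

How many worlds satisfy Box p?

a: successors {b}; p there: b:F. ✗
b: successors {c}; p there: c:F. ✗
c: successors {d}; p there: d:F. ✗
d: successors {e}; p there: e:F. ✗
e: successors {d, f}; p there: d:F, f:F. ✗
f: successors {g}; p there: g:F. ✗
g: successors {h}; p there: h:F. ✗
h: no successors, so Box p holds vacuously. ✓
Satisfying worlds: {h}.

1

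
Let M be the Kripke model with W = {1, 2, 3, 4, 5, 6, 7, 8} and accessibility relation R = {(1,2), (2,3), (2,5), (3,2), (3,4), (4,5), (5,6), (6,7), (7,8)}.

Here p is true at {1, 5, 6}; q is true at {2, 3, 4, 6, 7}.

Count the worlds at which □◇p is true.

1: successors {2}; ◇p there: 2:T. ✓
2: successors {3, 5}; ◇p there: 3:F, 5:T. ✗
3: successors {2, 4}; ◇p there: 2:T, 4:T. ✓
4: successors {5}; ◇p there: 5:T. ✓
5: successors {6}; ◇p there: 6:F. ✗
6: successors {7}; ◇p there: 7:F. ✗
7: successors {8}; ◇p there: 8:F. ✗
8: no successors, so □◇p holds vacuously. ✓
Satisfying worlds: {1, 3, 4, 8}.

4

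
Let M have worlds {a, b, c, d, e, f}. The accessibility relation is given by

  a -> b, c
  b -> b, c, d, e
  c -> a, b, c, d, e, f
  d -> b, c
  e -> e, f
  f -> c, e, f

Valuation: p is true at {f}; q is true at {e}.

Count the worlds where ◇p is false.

3

a: successors {b, c}; p there: b:F, c:F. ✗
b: successors {b, c, d, e}; p there: b:F, c:F, d:F, e:F. ✗
c: successors {a, b, c, d, e, f}; p there: a:F, b:F, c:F, d:F, e:F, f:T. ✓
d: successors {b, c}; p there: b:F, c:F. ✗
e: successors {e, f}; p there: e:F, f:T. ✓
f: successors {c, e, f}; p there: c:F, e:F, f:T. ✓
Satisfying worlds: {c, e, f}.
So ◇p fails at the other 3 worlds.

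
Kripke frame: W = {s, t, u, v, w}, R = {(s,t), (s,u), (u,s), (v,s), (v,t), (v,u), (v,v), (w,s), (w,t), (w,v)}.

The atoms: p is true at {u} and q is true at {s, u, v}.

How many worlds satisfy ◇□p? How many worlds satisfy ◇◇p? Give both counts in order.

3 and 3

For ◇□p:
s: successors {t, u}; □p there: t:T, u:F. ✓
t: no successors, so ◇□p fails. ✗
u: successors {s}; □p there: s:F. ✗
v: successors {s, t, u, v}; □p there: s:F, t:T, u:F, v:F. ✓
w: successors {s, t, v}; □p there: s:F, t:T, v:F. ✓
— 3 worlds.
For ◇◇p:
s: successors {t, u}; ◇p there: t:F, u:F. ✗
t: no successors, so ◇◇p fails. ✗
u: successors {s}; ◇p there: s:T. ✓
v: successors {s, t, u, v}; ◇p there: s:T, t:F, u:F, v:T. ✓
w: successors {s, t, v}; ◇p there: s:T, t:F, v:T. ✓
— 3 worlds.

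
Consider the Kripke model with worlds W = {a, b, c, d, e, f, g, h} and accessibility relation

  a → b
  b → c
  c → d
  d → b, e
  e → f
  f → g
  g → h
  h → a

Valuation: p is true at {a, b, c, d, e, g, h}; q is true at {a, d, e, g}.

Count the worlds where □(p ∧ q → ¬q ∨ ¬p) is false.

4

a: successors {b}; p ∧ q → ¬q ∨ ¬p there: b:T. ✓
b: successors {c}; p ∧ q → ¬q ∨ ¬p there: c:T. ✓
c: successors {d}; p ∧ q → ¬q ∨ ¬p there: d:F. ✗
d: successors {b, e}; p ∧ q → ¬q ∨ ¬p there: b:T, e:F. ✗
e: successors {f}; p ∧ q → ¬q ∨ ¬p there: f:T. ✓
f: successors {g}; p ∧ q → ¬q ∨ ¬p there: g:F. ✗
g: successors {h}; p ∧ q → ¬q ∨ ¬p there: h:T. ✓
h: successors {a}; p ∧ q → ¬q ∨ ¬p there: a:F. ✗
Satisfying worlds: {a, b, e, g}.
So □(p ∧ q → ¬q ∨ ¬p) fails at the other 4 worlds.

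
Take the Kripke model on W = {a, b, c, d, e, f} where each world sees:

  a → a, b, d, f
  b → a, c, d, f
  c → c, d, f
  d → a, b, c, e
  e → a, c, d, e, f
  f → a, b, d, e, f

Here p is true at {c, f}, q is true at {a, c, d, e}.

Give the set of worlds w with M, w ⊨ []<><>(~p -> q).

a: successors {a, b, d, f}; <><>(~p -> q) there: a:T, b:T, d:T, f:T. ✓
b: successors {a, c, d, f}; <><>(~p -> q) there: a:T, c:T, d:T, f:T. ✓
c: successors {c, d, f}; <><>(~p -> q) there: c:T, d:T, f:T. ✓
d: successors {a, b, c, e}; <><>(~p -> q) there: a:T, b:T, c:T, e:T. ✓
e: successors {a, c, d, e, f}; <><>(~p -> q) there: a:T, c:T, d:T, e:T, f:T. ✓
f: successors {a, b, d, e, f}; <><>(~p -> q) there: a:T, b:T, d:T, e:T, f:T. ✓

{a, b, c, d, e, f}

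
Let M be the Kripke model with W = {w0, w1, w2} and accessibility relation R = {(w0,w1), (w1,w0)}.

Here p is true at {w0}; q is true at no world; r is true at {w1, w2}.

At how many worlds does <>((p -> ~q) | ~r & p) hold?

2

w0: successors {w1}; (p -> ~q) | ~r & p there: w1:T. ✓
w1: successors {w0}; (p -> ~q) | ~r & p there: w0:T. ✓
w2: no successors, so <>((p -> ~q) | ~r & p) fails. ✗
Satisfying worlds: {w0, w1}.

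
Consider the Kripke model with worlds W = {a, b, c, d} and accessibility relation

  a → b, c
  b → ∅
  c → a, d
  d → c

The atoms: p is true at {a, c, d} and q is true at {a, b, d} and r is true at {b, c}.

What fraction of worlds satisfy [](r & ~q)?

1/2

a: successors {b, c}; r & ~q there: b:F, c:T. ✗
b: no successors, so [](r & ~q) holds vacuously. ✓
c: successors {a, d}; r & ~q there: a:F, d:F. ✗
d: successors {c}; r & ~q there: c:T. ✓
That's 2 of 4 worlds, so 2/4 = 1/2.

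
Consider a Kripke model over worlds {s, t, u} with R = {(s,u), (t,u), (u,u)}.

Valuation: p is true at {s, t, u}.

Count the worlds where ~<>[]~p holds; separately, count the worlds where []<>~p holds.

3 and 0

For ~<>[]~p:
s: <>[]~p is F. ✓
t: <>[]~p is F. ✓
u: <>[]~p is F. ✓
— 3 worlds.
For []<>~p:
s: successors {u}; <>~p there: u:F. ✗
t: successors {u}; <>~p there: u:F. ✗
u: successors {u}; <>~p there: u:F. ✗
— 0 worlds.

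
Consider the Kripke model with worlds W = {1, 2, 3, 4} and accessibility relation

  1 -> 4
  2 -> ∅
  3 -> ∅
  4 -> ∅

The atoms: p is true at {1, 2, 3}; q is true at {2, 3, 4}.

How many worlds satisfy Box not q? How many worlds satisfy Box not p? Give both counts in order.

For Box not q:
1: successors {4}; not q there: 4:F. ✗
2: no successors, so Box not q holds vacuously. ✓
3: no successors, so Box not q holds vacuously. ✓
4: no successors, so Box not q holds vacuously. ✓
— 3 worlds.
For Box not p:
1: successors {4}; not p there: 4:T. ✓
2: no successors, so Box not p holds vacuously. ✓
3: no successors, so Box not p holds vacuously. ✓
4: no successors, so Box not p holds vacuously. ✓
— 4 worlds.

3 and 4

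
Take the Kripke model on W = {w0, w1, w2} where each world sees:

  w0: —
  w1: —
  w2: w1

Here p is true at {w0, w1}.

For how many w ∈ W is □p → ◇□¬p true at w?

w0: □p is T, ◇□¬p is F. ✗
w1: □p is T, ◇□¬p is F. ✗
w2: □p is T, ◇□¬p is T. ✓
Satisfying worlds: {w2}.

1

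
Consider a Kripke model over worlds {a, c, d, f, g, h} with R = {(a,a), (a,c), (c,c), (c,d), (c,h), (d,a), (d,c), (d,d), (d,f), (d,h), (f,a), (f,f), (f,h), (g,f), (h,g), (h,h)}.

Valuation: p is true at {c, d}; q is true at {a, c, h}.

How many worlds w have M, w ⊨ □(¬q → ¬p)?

a: successors {a, c}; ¬q → ¬p there: a:T, c:T. ✓
c: successors {c, d, h}; ¬q → ¬p there: c:T, d:F, h:T. ✗
d: successors {a, c, d, f, h}; ¬q → ¬p there: a:T, c:T, d:F, f:T, h:T. ✗
f: successors {a, f, h}; ¬q → ¬p there: a:T, f:T, h:T. ✓
g: successors {f}; ¬q → ¬p there: f:T. ✓
h: successors {g, h}; ¬q → ¬p there: g:T, h:T. ✓
Satisfying worlds: {a, f, g, h}.

4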